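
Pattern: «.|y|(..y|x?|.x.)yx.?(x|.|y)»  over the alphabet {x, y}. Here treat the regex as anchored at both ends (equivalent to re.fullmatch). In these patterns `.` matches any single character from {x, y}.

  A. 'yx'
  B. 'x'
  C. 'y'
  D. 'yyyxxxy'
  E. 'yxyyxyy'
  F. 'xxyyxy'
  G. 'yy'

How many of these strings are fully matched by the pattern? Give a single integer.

4

A. 'yx' → no match
B. 'x' → match
C. 'y' → match
D. 'yyyxxxy' → no match
E. 'yxyyxyy' → match
F. 'xxyyxy' → match
G. 'yy' → no match
Total matched: 4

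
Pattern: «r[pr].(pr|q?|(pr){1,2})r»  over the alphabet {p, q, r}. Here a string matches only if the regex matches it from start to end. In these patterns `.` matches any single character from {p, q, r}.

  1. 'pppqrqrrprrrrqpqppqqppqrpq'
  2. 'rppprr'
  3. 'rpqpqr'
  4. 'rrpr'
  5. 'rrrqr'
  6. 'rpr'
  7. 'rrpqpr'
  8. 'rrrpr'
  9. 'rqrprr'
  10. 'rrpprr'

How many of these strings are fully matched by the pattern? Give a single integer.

1 → no match — must start with 'r'
2 → match
3 → no match
4 → match
5 → match
6 → no match
7 → no match
8 → no match
9 → no match
10 → match
Total matched: 4

4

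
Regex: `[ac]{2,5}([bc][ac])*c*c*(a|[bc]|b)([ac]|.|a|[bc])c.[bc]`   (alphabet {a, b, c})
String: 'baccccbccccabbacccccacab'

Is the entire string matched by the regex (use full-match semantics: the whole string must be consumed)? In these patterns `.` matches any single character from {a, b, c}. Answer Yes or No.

No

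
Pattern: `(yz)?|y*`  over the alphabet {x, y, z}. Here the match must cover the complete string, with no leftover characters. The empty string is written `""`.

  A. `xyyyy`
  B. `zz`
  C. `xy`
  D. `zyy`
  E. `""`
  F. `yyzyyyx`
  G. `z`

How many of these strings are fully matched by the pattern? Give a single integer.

A. `xyyyy` → no match
B. `zz` → no match
C. `xy` → no match
D. `zyy` → no match
E. `""` → match
F. `yyzyyyx` → no match
G. `z` → no match
Total matched: 1

1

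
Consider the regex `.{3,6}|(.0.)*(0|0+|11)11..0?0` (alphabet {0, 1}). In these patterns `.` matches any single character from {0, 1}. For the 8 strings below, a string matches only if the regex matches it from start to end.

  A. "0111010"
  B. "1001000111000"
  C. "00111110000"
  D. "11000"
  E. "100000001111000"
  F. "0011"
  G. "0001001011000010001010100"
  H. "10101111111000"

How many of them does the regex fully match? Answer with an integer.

A → no match
B → match
C → match
D → match
E → no match
F → match
G → no match
H → no match
Total matched: 4

4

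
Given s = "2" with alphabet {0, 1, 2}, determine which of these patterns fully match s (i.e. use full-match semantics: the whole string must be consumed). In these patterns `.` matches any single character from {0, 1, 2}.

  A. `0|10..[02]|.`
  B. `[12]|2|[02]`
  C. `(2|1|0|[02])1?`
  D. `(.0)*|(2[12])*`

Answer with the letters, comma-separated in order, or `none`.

A → match
B → match
C → match
D → no match

A, B, C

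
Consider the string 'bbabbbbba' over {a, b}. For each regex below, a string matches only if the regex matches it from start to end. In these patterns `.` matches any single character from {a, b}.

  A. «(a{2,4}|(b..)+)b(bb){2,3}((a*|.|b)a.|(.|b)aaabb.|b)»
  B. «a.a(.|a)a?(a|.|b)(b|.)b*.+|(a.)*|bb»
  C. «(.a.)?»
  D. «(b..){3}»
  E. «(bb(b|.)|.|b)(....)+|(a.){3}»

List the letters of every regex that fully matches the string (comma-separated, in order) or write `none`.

A → no match
B → no match
C → no match
D → match
E → match

D, E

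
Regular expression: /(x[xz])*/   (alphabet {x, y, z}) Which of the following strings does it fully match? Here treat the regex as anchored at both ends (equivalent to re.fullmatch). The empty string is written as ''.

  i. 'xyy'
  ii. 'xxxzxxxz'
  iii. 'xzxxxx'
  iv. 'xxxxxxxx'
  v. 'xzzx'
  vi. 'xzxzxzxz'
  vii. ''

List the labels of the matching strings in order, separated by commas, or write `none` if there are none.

i → no match
ii → match
iii → match
iv → match
v → no match
vi → match
vii → match

ii, iii, iv, vi, vii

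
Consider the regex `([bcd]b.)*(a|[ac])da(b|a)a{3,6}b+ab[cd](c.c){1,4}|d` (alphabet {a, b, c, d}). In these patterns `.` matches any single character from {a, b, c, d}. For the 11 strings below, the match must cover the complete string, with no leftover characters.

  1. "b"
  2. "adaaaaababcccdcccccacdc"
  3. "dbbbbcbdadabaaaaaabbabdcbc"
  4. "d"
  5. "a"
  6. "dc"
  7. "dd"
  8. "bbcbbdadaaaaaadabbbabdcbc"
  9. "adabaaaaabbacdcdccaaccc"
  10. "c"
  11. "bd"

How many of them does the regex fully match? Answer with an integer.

1

1. "b" → no match
2 → no match
3 → no match
4. "d" → match
5. "a" → no match
6. "dc" → no match
7. "dd" → no match
8 → no match
9 → no match
10. "c" → no match
11. "bd" → no match
Total matched: 1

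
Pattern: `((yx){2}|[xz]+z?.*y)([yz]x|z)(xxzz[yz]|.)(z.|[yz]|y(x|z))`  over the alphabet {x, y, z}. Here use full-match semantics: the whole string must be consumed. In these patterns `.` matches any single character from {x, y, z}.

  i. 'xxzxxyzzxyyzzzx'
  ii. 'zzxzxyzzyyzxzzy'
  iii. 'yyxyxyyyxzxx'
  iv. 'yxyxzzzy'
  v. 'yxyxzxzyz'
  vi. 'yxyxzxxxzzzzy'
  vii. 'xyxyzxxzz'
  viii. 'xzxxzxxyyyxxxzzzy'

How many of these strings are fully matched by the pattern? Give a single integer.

i → match
ii → match
iii → no match
iv → match
v → match
vi → match
vii → match
viii → match
Total matched: 7

7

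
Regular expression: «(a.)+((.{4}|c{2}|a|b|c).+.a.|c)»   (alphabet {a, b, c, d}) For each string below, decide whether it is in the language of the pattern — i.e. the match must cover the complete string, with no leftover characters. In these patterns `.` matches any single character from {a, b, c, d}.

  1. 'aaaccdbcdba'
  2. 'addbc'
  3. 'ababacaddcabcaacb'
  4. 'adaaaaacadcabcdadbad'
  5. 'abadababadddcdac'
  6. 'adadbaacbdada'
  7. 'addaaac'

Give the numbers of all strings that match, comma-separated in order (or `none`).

4, 5

1 → no match
2 → no match
3 → no match
4 → match
5 → match
6 → no match
7 → no match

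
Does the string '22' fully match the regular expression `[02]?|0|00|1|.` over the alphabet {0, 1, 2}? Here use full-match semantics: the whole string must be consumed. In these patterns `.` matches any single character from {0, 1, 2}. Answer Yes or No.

No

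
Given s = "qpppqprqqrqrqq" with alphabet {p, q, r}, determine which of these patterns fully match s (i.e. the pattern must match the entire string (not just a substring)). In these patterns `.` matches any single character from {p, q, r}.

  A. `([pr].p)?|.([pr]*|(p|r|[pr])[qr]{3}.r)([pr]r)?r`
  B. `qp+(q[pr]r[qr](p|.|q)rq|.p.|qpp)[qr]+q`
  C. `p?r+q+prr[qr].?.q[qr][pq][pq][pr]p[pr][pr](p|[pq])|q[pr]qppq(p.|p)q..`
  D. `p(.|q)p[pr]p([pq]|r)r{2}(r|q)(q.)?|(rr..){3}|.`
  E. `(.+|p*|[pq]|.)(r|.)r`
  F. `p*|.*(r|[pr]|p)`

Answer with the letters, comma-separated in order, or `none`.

A → no match
B → match
C → no match
D → no match
E → no match — must end with "r"
F → no match

B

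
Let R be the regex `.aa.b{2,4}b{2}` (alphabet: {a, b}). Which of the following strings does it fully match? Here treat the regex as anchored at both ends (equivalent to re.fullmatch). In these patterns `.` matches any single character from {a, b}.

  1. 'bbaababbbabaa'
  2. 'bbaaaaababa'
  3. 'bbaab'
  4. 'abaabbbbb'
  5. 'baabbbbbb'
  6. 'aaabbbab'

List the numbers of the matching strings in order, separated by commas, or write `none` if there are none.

1 → no match — must end with 'b'
2. 'bbaaaaababa' → no match — must end with 'b'
3. 'bbaab' → no match
4. 'abaabbbbb' → no match
5. 'baabbbbbb' → match
6. 'aaabbbab' → no match

5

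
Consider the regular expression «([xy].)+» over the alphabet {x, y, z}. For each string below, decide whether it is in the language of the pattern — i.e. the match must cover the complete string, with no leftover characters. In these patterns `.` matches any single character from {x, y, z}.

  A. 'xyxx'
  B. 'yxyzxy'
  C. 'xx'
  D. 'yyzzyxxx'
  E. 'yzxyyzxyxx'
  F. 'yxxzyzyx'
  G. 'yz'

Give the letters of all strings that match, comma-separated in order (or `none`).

A, B, C, E, F, G

A. 'xyxx' → match
B. 'yxyzxy' → match
C. 'xx' → match
D. 'yyzzyxxx' → no match
E. 'yzxyyzxyxx' → match
F. 'yxxzyzyx' → match
G. 'yz' → match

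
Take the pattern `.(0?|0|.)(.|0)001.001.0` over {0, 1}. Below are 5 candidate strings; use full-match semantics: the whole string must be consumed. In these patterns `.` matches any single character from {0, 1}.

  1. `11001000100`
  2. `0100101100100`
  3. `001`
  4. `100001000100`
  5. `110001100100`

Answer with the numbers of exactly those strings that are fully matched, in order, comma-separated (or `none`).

1, 4, 5

1 → match
2 → no match
3 → no match — must end with `0`
4 → match
5 → match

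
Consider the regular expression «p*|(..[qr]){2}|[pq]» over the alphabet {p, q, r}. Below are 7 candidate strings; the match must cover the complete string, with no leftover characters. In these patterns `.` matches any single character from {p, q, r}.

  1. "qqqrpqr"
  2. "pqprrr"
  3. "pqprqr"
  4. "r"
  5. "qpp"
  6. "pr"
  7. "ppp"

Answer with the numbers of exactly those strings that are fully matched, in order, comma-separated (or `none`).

7

1 → no match
2 → no match
3 → no match
4 → no match
5 → no match
6 → no match
7 → match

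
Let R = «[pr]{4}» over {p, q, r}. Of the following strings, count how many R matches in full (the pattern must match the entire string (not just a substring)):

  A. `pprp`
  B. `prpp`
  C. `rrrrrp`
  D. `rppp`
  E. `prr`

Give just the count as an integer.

3

A. `pprp` → match
B. `prpp` → match
C. `rrrrrp` → no match
D. `rppp` → match
E. `prr` → no match
Total matched: 3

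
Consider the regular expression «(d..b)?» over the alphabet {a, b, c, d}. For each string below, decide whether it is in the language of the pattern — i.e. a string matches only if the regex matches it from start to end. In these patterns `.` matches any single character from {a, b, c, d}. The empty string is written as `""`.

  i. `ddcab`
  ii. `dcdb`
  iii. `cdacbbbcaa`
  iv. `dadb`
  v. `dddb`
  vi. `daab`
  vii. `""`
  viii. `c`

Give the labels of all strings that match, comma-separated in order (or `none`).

i → no match
ii → match
iii → no match
iv → match
v → match
vi → match
vii → match
viii → no match

ii, iv, v, vi, vii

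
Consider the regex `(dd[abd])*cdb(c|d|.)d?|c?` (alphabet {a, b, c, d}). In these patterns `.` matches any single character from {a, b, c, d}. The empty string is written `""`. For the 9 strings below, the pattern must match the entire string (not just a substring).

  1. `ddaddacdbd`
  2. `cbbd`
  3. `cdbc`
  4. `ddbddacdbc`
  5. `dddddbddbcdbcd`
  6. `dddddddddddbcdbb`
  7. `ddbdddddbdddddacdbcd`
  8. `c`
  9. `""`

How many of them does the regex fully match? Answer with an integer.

1 → match
2 → no match
3 → match
4 → match
5 → match
6 → match
7 → match
8 → match
9 → match
Total matched: 8

8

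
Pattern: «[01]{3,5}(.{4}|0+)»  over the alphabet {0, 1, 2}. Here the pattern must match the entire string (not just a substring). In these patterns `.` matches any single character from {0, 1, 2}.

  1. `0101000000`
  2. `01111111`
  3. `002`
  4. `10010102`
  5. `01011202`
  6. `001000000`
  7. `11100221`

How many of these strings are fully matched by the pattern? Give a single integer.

1 → match
2 → match
3 → no match
4 → match
5 → match
6 → match
7 → match
Total matched: 6

6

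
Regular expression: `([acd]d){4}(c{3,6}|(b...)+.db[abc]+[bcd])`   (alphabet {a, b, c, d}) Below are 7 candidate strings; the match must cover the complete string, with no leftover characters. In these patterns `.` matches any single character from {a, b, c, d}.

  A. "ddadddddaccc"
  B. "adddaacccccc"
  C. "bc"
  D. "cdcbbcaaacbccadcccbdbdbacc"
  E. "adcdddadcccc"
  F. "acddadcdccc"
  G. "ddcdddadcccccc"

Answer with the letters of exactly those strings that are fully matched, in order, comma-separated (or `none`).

A → no match
B → no match
C → no match
D → no match
E → match
F → no match
G → match

E, G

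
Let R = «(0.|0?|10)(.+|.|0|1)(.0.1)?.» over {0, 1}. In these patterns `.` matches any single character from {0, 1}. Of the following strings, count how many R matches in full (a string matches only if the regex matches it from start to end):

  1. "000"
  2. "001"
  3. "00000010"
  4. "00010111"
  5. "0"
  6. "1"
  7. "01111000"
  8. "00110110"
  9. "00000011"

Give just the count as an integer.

7

1 → match
2 → match
3 → match
4 → match
5 → no match
6 → no match
7 → match
8 → match
9 → match
Total matched: 7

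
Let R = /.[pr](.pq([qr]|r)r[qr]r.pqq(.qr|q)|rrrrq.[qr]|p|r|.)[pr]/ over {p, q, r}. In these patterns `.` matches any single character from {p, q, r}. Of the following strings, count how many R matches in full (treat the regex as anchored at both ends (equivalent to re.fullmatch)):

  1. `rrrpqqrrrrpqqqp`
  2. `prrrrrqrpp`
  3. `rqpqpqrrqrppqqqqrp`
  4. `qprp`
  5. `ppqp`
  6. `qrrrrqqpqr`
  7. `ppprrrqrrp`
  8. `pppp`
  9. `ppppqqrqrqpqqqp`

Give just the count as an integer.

1 → match
2 → no match
3 → no match
4 → match
5 → match
6 → no match
7 → no match
8 → match
9 → match
Total matched: 5

5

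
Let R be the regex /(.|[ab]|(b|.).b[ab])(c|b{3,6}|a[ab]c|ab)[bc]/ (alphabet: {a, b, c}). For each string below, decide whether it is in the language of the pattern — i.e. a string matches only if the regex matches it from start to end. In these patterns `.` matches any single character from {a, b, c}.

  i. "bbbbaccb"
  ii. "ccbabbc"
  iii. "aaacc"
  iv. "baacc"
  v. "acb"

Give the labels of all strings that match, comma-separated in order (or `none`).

iii, iv, v

i → no match
ii → no match
iii → match
iv → match
v → match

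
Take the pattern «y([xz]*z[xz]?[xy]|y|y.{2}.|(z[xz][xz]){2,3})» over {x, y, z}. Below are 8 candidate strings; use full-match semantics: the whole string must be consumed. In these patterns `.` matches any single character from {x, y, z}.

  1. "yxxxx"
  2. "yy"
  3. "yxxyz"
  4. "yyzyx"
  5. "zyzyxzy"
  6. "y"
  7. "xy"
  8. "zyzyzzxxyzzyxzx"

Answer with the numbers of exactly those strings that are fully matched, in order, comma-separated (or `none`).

1. "yxxxx" → no match
2. "yy" → match
3. "yxxyz" → no match
4. "yyzyx" → match
5. "zyzyxzy" → no match — must start with "y"
6. "y" → no match
7. "xy" → no match — must start with "y"
8 → no match — must start with "y"

2, 4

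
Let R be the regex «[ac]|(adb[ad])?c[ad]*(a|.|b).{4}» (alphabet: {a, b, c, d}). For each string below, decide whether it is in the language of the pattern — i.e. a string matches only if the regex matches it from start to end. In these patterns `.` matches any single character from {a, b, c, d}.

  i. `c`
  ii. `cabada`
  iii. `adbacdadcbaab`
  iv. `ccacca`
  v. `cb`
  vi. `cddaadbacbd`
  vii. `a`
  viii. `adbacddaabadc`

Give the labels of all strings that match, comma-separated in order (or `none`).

i, ii, iii, iv, vi, vii, viii

i → match
ii → match
iii → match
iv → match
v → no match
vi → match
vii → match
viii → match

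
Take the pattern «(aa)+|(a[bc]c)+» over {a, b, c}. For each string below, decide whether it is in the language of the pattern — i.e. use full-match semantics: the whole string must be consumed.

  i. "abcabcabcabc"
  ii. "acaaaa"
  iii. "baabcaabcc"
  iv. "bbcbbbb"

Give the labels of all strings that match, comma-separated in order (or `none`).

i

i → match
ii → no match
iii → no match
iv → no match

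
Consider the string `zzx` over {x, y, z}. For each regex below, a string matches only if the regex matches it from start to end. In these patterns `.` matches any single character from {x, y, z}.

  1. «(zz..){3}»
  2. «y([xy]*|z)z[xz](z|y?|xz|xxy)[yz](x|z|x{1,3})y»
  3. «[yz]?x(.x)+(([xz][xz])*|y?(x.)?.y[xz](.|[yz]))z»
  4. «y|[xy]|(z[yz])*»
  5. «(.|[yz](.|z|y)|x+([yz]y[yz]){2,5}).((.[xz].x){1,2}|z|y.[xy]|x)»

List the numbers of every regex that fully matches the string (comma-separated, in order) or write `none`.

1 → no match
2 → no match — must start with `y`
3 → no match — must end with `z`
4 → no match
5 → match

5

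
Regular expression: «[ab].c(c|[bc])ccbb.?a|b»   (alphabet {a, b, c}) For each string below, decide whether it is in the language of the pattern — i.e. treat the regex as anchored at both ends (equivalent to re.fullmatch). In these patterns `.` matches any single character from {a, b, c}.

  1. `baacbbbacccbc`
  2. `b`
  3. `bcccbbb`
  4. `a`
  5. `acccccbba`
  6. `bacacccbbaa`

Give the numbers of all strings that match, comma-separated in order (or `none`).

2, 5

1 → no match
2 → match
3 → no match
4 → no match
5 → match
6 → no match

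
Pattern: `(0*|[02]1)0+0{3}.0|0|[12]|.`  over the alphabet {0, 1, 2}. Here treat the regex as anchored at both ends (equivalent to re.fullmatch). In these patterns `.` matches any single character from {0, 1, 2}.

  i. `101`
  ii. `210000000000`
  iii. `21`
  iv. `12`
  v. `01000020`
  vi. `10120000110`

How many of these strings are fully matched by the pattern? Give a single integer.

2

i → no match
ii → match
iii → no match
iv → no match
v → match
vi → no match
Total matched: 2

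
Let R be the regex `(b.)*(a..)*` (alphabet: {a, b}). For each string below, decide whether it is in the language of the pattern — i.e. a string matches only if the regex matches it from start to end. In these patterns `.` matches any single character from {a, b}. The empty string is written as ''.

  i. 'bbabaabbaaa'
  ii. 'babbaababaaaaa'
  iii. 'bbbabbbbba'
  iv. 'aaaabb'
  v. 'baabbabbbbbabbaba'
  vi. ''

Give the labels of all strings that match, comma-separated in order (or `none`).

i, iii, iv, vi

i → match
ii → no match
iii → match
iv → match
v → no match
vi → match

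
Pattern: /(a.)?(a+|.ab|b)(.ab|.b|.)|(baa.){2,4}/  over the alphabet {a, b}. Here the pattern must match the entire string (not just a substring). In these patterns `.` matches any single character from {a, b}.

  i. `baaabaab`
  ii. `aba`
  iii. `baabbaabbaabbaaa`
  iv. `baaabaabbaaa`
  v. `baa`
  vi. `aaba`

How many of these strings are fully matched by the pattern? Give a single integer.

4

i → match
ii → no match
iii → match
iv → match
v → no match
vi → match
Total matched: 4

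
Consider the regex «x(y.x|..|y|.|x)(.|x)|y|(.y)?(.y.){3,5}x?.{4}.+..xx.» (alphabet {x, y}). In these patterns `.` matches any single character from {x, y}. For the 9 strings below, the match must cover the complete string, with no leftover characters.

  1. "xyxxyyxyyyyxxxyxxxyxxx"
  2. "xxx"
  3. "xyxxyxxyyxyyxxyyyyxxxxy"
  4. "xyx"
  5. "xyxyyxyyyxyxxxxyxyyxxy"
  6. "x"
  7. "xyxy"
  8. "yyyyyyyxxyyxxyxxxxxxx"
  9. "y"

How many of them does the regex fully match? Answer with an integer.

1 → match
2 → match
3 → match
4 → match
5 → match
6 → no match
7 → match
8 → match
9 → match
Total matched: 8

8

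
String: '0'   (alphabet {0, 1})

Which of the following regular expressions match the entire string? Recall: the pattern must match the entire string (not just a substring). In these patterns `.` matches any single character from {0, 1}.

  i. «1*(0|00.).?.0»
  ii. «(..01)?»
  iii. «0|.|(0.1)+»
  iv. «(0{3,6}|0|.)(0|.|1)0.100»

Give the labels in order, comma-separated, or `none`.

iii

i → no match
ii → no match
iii → match
iv → no match — must end with '100'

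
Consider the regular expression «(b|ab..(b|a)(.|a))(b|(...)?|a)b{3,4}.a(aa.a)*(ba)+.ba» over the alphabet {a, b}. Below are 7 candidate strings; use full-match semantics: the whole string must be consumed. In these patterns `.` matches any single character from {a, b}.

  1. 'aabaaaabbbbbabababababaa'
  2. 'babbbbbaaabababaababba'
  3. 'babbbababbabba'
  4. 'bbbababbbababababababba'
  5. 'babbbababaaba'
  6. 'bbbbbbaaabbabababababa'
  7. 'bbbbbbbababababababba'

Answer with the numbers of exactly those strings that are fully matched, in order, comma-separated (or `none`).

7

1 → no match — must end with 'ba'
2 → no match
3 → no match
4 → no match
5 → no match
6 → no match
7 → match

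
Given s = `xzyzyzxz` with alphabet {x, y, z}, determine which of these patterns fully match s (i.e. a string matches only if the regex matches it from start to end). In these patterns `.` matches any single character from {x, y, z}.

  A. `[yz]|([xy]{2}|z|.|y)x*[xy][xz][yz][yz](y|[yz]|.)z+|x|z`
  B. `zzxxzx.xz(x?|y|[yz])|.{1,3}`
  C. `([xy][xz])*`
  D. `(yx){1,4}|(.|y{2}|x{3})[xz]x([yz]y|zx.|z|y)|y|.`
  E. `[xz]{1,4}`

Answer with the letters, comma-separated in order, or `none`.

A → no match
B → no match
C → match
D → no match
E → no match

C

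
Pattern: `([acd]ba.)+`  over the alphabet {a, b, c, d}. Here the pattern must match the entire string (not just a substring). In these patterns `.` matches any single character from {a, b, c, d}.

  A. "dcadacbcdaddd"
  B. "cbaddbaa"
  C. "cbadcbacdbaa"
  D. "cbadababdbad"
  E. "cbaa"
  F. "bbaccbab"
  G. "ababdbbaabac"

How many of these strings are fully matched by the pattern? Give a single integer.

4

A → no match
B → match
C → match
D → match
E → match
F → no match
G → no match
Total matched: 4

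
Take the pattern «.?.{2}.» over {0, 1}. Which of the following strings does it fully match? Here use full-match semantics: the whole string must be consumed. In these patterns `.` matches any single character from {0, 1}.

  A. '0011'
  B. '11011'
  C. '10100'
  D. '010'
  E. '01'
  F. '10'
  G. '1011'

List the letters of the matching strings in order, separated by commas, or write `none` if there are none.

A. '0011' → match
B. '11011' → no match
C. '10100' → no match
D. '010' → match
E. '01' → no match
F. '10' → no match
G. '1011' → match

A, D, G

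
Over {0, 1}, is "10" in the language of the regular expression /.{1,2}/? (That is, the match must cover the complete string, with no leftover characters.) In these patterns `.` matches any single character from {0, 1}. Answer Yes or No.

Yes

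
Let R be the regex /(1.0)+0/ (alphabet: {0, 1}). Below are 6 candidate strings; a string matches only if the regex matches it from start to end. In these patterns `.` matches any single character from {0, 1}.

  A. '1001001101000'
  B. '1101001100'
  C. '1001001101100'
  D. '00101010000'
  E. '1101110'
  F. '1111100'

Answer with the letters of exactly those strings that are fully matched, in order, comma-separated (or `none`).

A → match
B → match
C → match
D → no match — must start with '1'
E → no match — must end with '00'
F → no match

A, B, C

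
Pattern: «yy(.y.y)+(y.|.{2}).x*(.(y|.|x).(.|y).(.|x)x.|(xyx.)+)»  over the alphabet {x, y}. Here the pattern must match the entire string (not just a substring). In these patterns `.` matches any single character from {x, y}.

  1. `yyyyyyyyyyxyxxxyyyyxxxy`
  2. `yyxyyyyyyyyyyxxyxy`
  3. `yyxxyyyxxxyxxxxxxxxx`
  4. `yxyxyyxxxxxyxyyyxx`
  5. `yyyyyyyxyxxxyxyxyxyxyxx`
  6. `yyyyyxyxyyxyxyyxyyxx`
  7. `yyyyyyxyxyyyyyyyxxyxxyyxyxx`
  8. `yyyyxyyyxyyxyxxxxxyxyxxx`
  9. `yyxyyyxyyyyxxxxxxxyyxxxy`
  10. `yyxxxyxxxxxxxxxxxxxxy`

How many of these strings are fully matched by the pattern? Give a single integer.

1 → match
2 → match
3 → no match
4 → no match — must start with `yy`
5 → match
6 → no match
7 → no match
8 → match
9 → match
10 → no match
Total matched: 5

5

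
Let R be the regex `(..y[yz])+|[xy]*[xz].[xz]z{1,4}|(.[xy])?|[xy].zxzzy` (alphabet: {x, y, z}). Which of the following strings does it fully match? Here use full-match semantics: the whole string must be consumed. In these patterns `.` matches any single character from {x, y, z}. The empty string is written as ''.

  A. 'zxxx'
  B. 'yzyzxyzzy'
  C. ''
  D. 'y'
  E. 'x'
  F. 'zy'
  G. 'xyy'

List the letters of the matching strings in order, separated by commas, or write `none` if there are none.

C, F

A → no match
B → no match
C → match
D → no match
E → no match
F → match
G → no match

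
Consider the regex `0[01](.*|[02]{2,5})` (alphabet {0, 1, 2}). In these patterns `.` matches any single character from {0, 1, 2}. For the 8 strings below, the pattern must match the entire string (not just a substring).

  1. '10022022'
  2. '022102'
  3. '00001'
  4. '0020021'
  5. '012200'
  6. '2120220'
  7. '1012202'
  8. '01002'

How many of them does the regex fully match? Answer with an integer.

1 → no match — must start with '0'
2 → no match
3 → match
4 → match
5 → match
6 → no match — must start with '0'
7 → no match — must start with '0'
8 → match
Total matched: 4

4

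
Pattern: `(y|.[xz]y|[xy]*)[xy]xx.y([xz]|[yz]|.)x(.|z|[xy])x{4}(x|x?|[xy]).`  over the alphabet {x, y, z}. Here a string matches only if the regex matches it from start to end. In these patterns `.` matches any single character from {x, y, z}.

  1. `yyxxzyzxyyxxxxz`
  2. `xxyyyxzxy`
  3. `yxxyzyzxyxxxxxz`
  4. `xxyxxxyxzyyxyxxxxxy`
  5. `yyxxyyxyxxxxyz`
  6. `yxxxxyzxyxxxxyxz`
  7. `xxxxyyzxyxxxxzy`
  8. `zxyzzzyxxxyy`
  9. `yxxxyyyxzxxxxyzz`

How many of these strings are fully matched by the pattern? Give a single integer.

1 → no match
2 → no match
3 → no match
4 → no match
5 → no match
6 → no match
7 → no match
8 → no match
9 → no match
Total matched: 0

0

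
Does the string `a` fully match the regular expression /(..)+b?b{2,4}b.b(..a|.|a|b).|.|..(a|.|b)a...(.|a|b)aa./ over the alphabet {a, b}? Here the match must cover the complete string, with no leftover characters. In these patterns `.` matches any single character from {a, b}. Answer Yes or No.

Yes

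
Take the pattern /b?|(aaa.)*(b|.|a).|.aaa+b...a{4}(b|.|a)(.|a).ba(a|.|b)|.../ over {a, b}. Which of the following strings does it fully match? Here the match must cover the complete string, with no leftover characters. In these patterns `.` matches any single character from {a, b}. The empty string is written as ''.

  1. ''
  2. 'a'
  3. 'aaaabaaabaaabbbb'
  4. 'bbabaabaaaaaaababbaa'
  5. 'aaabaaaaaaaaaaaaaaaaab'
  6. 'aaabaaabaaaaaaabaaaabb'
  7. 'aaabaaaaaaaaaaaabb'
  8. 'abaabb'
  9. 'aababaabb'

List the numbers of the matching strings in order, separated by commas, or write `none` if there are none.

1, 5, 6, 7

1 → match
2 → no match
3 → no match
4 → no match
5 → match
6 → match
7 → match
8 → no match
9 → no match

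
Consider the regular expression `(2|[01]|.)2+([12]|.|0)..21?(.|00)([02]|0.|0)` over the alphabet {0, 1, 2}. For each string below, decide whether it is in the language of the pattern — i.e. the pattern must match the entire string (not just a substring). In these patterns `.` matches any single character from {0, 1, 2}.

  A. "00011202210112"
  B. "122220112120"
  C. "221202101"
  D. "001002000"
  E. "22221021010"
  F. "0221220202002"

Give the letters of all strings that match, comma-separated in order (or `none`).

A → no match
B → match
C → match
D → no match
E → no match
F → no match

B, C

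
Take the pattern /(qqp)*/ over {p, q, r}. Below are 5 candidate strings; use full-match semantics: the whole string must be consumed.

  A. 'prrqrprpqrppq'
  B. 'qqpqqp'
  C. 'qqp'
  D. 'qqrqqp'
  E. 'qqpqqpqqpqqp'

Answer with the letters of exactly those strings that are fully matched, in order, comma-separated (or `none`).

B, C, E

A → no match
B → match
C → match
D → no match
E → match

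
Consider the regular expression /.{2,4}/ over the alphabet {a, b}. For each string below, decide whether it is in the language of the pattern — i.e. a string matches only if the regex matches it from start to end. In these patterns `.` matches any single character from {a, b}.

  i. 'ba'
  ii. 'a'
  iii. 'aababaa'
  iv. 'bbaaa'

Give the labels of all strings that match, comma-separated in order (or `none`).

i → match
ii → no match
iii → no match
iv → no match

i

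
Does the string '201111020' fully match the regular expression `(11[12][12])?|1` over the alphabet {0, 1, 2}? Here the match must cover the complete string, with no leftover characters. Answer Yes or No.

No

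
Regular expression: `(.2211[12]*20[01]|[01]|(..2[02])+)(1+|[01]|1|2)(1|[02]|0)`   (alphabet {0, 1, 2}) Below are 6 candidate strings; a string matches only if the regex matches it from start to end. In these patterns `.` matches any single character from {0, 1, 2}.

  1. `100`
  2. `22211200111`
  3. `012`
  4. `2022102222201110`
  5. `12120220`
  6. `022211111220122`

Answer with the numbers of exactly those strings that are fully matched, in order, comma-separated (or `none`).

1 → match
2 → match
3 → match
4 → match
5 → no match
6 → no match

1, 2, 3, 4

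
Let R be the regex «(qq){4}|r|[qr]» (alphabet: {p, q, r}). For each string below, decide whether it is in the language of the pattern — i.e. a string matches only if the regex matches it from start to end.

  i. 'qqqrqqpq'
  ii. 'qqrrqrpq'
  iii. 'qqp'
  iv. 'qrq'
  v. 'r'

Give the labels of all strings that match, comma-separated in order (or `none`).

i → no match
ii → no match
iii → no match
iv → no match
v → match

v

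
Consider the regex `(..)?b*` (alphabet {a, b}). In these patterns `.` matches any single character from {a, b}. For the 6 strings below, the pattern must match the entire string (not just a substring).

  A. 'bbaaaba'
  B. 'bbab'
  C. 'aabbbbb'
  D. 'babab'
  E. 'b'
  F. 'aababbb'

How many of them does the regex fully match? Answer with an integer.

2

A → no match
B → no match
C → match
D → no match
E → match
F → no match
Total matched: 2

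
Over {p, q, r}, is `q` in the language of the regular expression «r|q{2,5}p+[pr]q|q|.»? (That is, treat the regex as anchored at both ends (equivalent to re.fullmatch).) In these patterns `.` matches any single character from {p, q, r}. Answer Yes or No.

Yes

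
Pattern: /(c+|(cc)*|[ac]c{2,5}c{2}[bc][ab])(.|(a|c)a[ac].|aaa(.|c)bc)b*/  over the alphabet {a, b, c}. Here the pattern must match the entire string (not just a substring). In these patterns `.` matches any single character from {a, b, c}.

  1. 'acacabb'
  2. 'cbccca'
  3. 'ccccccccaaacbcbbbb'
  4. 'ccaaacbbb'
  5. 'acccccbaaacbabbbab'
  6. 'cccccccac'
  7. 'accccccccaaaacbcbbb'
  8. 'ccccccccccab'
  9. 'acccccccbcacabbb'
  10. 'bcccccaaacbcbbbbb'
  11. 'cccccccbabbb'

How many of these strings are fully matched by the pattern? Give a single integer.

7

1 → no match
2 → no match
3 → match
4 → match
5 → no match
6 → match
7 → match
8 → match
9 → match
10 → no match
11 → match
Total matched: 7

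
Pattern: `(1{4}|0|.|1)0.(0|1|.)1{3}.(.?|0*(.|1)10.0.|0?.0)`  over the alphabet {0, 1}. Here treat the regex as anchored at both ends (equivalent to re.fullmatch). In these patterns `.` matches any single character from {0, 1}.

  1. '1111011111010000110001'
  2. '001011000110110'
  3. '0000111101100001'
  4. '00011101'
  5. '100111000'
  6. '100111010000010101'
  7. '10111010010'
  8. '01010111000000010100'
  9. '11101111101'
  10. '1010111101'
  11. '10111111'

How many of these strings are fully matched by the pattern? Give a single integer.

1

1 → no match
2 → no match
3 → no match
4 → no match
5 → no match
6 → no match
7 → no match
8 → no match
9 → no match
10 → no match
11 → match
Total matched: 1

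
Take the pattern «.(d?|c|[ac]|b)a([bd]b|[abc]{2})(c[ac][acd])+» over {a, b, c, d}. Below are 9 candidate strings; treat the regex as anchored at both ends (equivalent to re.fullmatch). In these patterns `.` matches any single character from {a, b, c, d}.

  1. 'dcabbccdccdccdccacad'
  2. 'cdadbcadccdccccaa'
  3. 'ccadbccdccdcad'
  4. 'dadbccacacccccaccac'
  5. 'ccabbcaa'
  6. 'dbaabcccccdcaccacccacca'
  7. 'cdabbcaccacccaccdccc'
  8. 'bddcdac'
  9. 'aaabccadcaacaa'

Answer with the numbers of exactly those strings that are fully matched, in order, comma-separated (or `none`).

1, 2, 3, 4, 5, 6, 7, 9

1 → match
2 → match
3 → match
4 → match
5 → match
6 → match
7 → match
8 → no match
9 → match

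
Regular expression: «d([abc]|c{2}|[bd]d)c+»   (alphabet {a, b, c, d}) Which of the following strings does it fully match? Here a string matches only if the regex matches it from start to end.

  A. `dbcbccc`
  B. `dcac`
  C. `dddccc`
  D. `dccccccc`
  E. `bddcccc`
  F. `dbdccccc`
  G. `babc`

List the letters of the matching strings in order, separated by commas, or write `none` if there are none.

C, D, F

A → no match
B → no match
C → match
D → match
E → no match — must start with `d`
F → match
G → no match — must start with `d`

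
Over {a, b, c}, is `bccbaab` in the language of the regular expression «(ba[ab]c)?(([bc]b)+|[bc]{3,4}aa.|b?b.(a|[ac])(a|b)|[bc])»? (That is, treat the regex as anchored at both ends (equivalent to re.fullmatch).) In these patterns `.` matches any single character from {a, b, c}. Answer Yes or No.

Yes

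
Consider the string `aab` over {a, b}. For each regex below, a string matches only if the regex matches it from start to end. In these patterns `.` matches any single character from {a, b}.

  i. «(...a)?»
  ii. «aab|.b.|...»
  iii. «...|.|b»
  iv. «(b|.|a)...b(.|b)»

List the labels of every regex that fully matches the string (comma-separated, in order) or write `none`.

ii, iii

i → no match
ii → match
iii → match
iv → no match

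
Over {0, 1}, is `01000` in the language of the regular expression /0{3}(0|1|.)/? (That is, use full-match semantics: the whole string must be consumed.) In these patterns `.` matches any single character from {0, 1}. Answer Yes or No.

No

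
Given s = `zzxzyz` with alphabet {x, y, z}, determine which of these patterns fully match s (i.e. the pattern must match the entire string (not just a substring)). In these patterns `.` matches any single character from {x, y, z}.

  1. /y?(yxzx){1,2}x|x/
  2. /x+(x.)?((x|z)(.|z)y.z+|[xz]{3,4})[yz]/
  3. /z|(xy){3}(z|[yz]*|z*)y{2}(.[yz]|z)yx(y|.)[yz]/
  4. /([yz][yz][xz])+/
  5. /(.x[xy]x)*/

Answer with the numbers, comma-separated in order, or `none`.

4

1 → no match
2 → no match — must start with `x`
3 → no match
4 → match
5 → no match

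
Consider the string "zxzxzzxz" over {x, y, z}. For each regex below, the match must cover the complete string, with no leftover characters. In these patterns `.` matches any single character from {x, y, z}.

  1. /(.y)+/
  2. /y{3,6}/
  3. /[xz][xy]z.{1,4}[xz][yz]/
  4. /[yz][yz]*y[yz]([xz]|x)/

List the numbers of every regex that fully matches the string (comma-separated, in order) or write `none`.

1 → no match — must end with "y"
2 → no match — must start with "y"
3 → match
4 → no match

3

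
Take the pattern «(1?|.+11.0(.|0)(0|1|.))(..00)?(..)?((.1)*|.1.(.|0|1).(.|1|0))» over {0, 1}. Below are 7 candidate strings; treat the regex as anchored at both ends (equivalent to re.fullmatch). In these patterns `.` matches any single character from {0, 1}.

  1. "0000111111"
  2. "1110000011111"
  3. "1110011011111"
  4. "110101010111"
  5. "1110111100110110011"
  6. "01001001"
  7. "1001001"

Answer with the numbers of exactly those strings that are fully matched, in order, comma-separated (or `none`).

1, 2, 3, 4, 5, 6

1 → match
2 → match
3 → match
4 → match
5 → match
6 → match
7 → no match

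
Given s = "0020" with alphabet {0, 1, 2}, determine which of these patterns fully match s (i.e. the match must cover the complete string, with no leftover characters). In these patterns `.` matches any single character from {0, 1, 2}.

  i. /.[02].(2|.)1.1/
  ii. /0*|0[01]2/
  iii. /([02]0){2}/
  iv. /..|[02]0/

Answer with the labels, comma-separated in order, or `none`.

i → no match — must end with "1"
ii → no match
iii → match
iv → no match

iii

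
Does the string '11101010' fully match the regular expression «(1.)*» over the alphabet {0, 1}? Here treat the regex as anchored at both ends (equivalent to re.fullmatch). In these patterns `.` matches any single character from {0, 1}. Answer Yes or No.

Yes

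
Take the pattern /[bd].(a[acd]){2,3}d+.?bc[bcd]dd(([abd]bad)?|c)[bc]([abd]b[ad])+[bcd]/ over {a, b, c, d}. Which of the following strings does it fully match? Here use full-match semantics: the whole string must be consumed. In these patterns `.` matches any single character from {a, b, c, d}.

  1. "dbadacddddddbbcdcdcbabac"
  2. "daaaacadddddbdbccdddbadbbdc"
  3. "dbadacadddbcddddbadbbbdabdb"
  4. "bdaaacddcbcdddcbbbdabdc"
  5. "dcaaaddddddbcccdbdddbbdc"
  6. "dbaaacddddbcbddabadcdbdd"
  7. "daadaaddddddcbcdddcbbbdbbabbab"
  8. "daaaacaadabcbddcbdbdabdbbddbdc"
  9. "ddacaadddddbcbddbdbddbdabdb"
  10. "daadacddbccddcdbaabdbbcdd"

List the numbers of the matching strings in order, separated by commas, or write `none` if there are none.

1 → no match
2 → no match
3 → match
4 → match
5 → no match
6 → match
7 → match
8 → match
9 → match
10 → no match

3, 4, 6, 7, 8, 9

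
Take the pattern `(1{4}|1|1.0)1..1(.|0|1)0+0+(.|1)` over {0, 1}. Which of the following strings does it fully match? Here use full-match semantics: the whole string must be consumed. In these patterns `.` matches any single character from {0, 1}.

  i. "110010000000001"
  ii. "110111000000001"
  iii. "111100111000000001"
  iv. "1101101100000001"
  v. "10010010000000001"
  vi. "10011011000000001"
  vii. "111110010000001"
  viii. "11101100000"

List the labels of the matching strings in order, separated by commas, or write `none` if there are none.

i → match
ii → match
iii → no match
iv → match
v → match
vi → match
vii → match
viii → match

i, ii, iv, v, vi, vii, viii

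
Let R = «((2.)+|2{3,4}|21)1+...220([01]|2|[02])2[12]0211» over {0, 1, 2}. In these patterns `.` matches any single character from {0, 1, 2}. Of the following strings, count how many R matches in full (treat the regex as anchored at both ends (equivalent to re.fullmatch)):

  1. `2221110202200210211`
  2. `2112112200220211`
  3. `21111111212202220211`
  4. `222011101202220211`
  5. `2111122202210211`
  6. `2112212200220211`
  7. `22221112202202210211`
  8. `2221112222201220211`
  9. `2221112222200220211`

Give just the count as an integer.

1 → match
2 → match
3 → match
4 → no match
5 → match
6 → match
7 → match
8 → match
9 → match
Total matched: 8

8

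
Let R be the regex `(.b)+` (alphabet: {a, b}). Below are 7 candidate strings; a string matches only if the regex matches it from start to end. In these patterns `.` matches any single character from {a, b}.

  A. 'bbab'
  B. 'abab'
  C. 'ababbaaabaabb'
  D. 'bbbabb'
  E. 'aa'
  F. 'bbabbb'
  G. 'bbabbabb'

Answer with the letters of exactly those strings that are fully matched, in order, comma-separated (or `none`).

A → match
B → match
C → no match
D → no match
E → no match — must end with 'b'
F → match
G → no match

A, B, F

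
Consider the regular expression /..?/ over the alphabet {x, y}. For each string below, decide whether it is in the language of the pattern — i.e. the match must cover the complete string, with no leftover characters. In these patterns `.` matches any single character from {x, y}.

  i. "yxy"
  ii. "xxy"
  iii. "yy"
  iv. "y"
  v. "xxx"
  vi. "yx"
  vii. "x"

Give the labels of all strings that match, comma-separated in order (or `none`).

iii, iv, vi, vii

i. "yxy" → no match
ii. "xxy" → no match
iii. "yy" → match
iv. "y" → match
v. "xxx" → no match
vi. "yx" → match
vii. "x" → match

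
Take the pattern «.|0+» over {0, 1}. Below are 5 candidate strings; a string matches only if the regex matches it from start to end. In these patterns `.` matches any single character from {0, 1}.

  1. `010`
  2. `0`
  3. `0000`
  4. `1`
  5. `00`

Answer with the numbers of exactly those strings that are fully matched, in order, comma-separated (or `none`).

2, 3, 4, 5

1 → no match
2 → match
3 → match
4 → match
5 → match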